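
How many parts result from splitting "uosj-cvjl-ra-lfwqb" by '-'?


Input string: 'uosj-cvjl-ra-lfwqb'
Delimiter: '-'
Split result: 'uosj', 'cvjl', 'ra', 'lfwqb'
Number of parts: 4


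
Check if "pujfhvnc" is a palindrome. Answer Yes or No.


Input string: 'pujfhvnc'
Reversed: 'cnvhfjup'
Compare pairs: s[0]='p' vs s[7]='c' (mismatch), s[1]='u' vs s[6]='n' (mismatch), s[2]='j' vs s[5]='v' (mismatch), s[3]='f' vs s[4]='h' (mismatch)
Palindrome: No


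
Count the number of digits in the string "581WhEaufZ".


Input string: '581WhEaufZ'
Operation: count digit characters (0-9)
Scan: '5'(digit), '8'(digit), '1'(digit), 'W', 'h', 'E', 'a', 'u', 'f', 'Z'
Digits found: 3
Result: 3


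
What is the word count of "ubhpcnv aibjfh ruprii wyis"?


Input string: 'ubhpcnv aibjfh ruprii wyis'
Operation: split by spaces
Words found: 'ubhpcnv', 'aibjfh', 'ruprii', 'wyis'
Word count: 4


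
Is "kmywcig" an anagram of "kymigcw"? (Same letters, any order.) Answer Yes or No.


String 1: 'kymigcw' -> sorted: 'cgikmwy'
String 2: 'kmywcig' -> sorted: 'cgikmwy'
Compare sorted forms: 'cgikmwy' == 'cgikmwy'
Anagram: Yes


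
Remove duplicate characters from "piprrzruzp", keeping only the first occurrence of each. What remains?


Input: 'piprrzruzp'
Operation: keep first occurrence of each character
Scan: s[0]='p' new -> keep; s[1]='i' new -> keep; s[2]='p' seen -> skip; s[3]='r' new -> keep; s[4]='r' seen -> skip; s[5]='z' new -> keep; s[6]='r' seen -> skip; s[7]='u' new -> keep; s[8]='z' seen -> skip; s[9]='p' seen -> skip
Result: pirzu


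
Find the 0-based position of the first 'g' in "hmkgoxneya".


Input string: 'hmkgoxneya'
Target: 'g'
Scanning left to right: s[0]='h', s[1]='m', s[2]='k', s[3]='g'
First match at index: 3


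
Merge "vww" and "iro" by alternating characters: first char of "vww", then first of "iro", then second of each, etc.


String 1: 'vww'
String 2: 'iro'
Operation: alternate characters
Pairs: 'v'+'i', 'w'+'r', 'w'+'o'
Result: viwrwo


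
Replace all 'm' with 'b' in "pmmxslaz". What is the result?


Input string: 'pmmxslaz'
Operation: replace 'm' with 'b'
Positions of 'm': 1, 2
After replacement: pbbxslaz


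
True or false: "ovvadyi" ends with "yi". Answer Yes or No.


Input string: 'ovvadyi'
Suffix to check: 'yi'
Last 2 characters of input: 'yi'
Match: True
Result: Yes


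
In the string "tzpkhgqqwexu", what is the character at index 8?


Input string: 'tzpkhgqqwexu'
Operation: get character at index 8
Index mapping: s[0]='t', s[1]='z', s[2]='p', s[3]='k', s[4]='h', s[5]='g', s[6]='q', s[7]='q', s[8]='w'
Result: 'w'


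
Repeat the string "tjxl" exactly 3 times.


Input string: 'tjxl'
Operation: repeat 3 times
Concatenation: 'tjxl' + 'tjxl' + 'tjxl'
Result: tjxltjxltjxl


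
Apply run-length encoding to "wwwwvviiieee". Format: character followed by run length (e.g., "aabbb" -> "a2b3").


Input: 'wwwwvviiieee'
Operation: identify consecutive runs
Runs: 'wwww' -> w4, 'vv' -> v2, 'iii' -> i3, 'eee' -> e3
Encoded: w4v2i3e3


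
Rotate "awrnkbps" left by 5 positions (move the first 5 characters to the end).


Input: 'awrnkbps', shift = 5
Operation: split at index 5 and swap parts
Front part s[0:5] = 'awrnk'
Back part s[5:] = 'bps'
Rotated = back + front = 'bps' + 'awrnk'
Result: bpsawrnk


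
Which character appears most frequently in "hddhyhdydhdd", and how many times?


Input: 'hddhyhdydhdd'
Operation: tally each character
Counts: 'd':6, 'h':4, 'y':2
Maximum: 'd' appears 6 times


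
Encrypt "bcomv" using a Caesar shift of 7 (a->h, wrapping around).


Input: 'bcomv', shift = 7
Operation: for each letter, (position + 7) mod 26
Mapping: 'b'(1+7=8)->'i', 'c'(2+7=9)->'j', 'o'(14+7=21)->'v', 'm'(12+7=19)->'t', 'v'(21+7=28, 28 mod 26=2)->'c'
Result: ijvtc


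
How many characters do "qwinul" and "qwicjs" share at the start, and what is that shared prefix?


String 1: 'qwinul'
String 2: 'qwicjs'
Compare position by position:
pos 0: 'q' vs 'q' match
pos 1: 'w' vs 'w' match
pos 2: 'i' vs 'i' match
pos 3: 'n' vs 'c' differ -> stop
Longest common prefix: "qwi" (length 3)


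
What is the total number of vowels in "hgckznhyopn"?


Input string: 'hgckznhyopn'
Operation: count vowels (a, e, i, o, u)
Scan: s[0]='h', s[1]='g', s[2]='c', s[3]='k', s[4]='z', s[5]='n', s[6]='h', s[7]='y', s[8]='o' (vowel), s[9]='p', s[10]='n'
Vowels found: 1
Result: 1


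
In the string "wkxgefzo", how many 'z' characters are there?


Input string: 'wkxgefzo'
Target character: 'z'
Scan each position: s[6]='z'
Matches found at indices: 6
Total: 1


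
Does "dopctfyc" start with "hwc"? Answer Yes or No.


Input string: 'dopctfyc'
Prefix to check: 'hwc'
First 3 characters of input: 'dop'
Match: False
Result: No


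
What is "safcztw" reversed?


Input string: 'safcztw'
Operation: reverse character order
Original order: 's' -> 'a' -> 'f' -> 'c' -> 'z' -> 't' -> 'w'
Reversed order: 'w' -> 't' -> 'z' -> 'c' -> 'f' -> 'a' -> 's'
Result: wtzcfas


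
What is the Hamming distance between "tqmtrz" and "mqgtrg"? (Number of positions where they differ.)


String 1: 'tqmtrz'
String 2: 'mqgtrg'
Compare each position: pos 0: 't'!='m', pos 1: 'q'=='q', pos 2: 'm'!='g', pos 3: 't'=='t', pos 4: 'r'=='r', pos 5: 'z'!='g'
Differing positions: 3
Hamming distance: 3


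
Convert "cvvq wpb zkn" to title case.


Input string: 'cvvq wpb zkn'
Operation: capitalize first letter of each word
Word transformations: 'cvvq'->'Cvvq', 'wpb'->'Wpb', 'zkn'->'Zkn'
Result: Cvvq Wpb Zkn


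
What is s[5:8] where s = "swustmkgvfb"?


Input string: 'swustmkgvfb'
Operation: slice [5:8]
Extract characters: s[5]='m', s[6]='k', s[7]='g'
Result: mkg


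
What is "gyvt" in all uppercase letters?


Input string: 'gyvt'
Operation: convert each letter to uppercase
Mapping: 'g'->'G', 'y'->'Y', 'v'->'V', 't'->'T'
Result: GYVT


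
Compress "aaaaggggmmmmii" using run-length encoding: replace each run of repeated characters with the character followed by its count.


Input: 'aaaaggggmmmmii'
Operation: identify consecutive runs
Runs: 'aaaa' -> a4, 'gggg' -> g4, 'mmmm' -> m4, 'ii' -> i2
Encoded: a4g4m4i2


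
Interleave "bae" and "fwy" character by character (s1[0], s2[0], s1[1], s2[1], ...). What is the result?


String 1: 'bae'
String 2: 'fwy'
Operation: alternate characters
Pairs: 'b'+'f', 'a'+'w', 'e'+'y'
Result: bfawey


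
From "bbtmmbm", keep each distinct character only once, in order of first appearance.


Input: 'bbtmmbm'
Operation: keep first occurrence of each character
Scan: s[0]='b' new -> keep; s[1]='b' seen -> skip; s[2]='t' new -> keep; s[3]='m' new -> keep; s[4]='m' seen -> skip; s[5]='b' seen -> skip; s[6]='m' seen -> skip
Result: btm


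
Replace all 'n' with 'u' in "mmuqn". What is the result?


Input string: 'mmuqn'
Operation: replace 'n' with 'u'
Positions of 'n': 4
After replacement: mmuqu


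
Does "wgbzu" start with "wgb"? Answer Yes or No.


Input string: 'wgbzu'
Prefix to check: 'wgb'
First 3 characters of input: 'wgb'
Match: True
Result: Yes


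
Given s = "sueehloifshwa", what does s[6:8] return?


Input string: 'sueehloifshwa'
Operation: slice [6:8]
Extract characters: s[6]='o', s[7]='i'
Result: oi


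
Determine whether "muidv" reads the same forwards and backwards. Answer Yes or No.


Input string: 'muidv'
Reversed: 'vdium'
Compare pairs: s[0]='m' vs s[4]='v' (mismatch), s[1]='u' vs s[3]='d' (mismatch)
Palindrome: No


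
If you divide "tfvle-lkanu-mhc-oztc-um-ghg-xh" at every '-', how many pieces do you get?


Input string: 'tfvle-lkanu-mhc-oztc-um-ghg-xh'
Delimiter: '-'
Split result: 'tfvle', 'lkanu', 'mhc', 'oztc', 'um', 'ghg', 'xh'
Number of parts: 7


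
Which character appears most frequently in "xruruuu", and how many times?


Input: 'xruruuu'
Operation: tally each character
Counts: 'r':2, 'u':4, 'x':1
Maximum: 'u' appears 4 times


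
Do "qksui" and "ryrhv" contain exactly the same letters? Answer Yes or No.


String 1: 'qksui' -> sorted: 'ikqsu'
String 2: 'ryrhv' -> sorted: 'hrrvy'
Compare sorted forms: 'ikqsu' != 'hrrvy'
Anagram: No


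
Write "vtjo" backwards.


Input string: 'vtjo'
Operation: reverse character order
Original order: 'v' -> 't' -> 'j' -> 'o'
Reversed order: 'o' -> 'j' -> 't' -> 'v'
Result: ojtv


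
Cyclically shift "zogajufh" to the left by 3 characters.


Input: 'zogajufh', shift = 3
Operation: split at index 3 and swap parts
Front part s[0:3] = 'zog'
Back part s[3:] = 'ajufh'
Rotated = back + front = 'ajufh' + 'zog'
Result: ajufhzog


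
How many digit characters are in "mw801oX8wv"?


Input string: 'mw801oX8wv'
Operation: count digit characters (0-9)
Scan: 'm', 'w', '8'(digit), '0'(digit), '1'(digit), 'o', 'X', '8'(digit), 'w', 'v'
Digits found: 4
Result: 4


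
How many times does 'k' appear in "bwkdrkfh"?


Input string: 'bwkdrkfh'
Target character: 'k'
Scan each position: s[2]='k', s[5]='k'
Matches found at indices: 2, 5
Total: 2


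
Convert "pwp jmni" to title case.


Input string: 'pwp jmni'
Operation: capitalize first letter of each word
Word transformations: 'pwp'->'Pwp', 'jmni'->'Jmni'
Result: Pwp Jmni


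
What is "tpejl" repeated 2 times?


Input string: 'tpejl'
Operation: repeat 2 times
Concatenation: 'tpejl' + 'tpejl'
Result: tpejltpejl


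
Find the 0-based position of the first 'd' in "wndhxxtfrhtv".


Input string: 'wndhxxtfrhtv'
Target: 'd'
Scanning left to right: s[0]='w', s[1]='n', s[2]='d'
First match at index: 2


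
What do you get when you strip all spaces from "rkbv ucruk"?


Input string: 'rkbv ucruk'
Operation: remove all spaces
Words: 'rkbv', 'ucruk'
Join without spaces: rkbvucruk


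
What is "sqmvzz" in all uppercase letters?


Input string: 'sqmvzz'
Operation: convert each letter to uppercase
Mapping: 's'->'S', 'q'->'Q', 'm'->'M', 'v'->'V', 'z'->'Z', 'z'->'Z'
Result: SQMVZZ


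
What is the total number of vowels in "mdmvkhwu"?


Input string: 'mdmvkhwu'
Operation: count vowels (a, e, i, o, u)
Scan: s[0]='m', s[1]='d', s[2]='m', s[3]='v', s[4]='k', s[5]='h', s[6]='w', s[7]='u' (vowel)
Vowels found: 1
Result: 1


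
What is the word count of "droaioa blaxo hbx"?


Input string: 'droaioa blaxo hbx'
Operation: split by spaces
Words found: 'droaioa', 'blaxo', 'hbx'
Word count: 3


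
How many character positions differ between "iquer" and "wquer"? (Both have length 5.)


String 1: 'iquer'
String 2: 'wquer'
Compare each position: pos 0: 'i'!='w', pos 1: 'q'=='q', pos 2: 'u'=='u', pos 3: 'e'=='e', pos 4: 'r'=='r'
Differing positions: 1
Hamming distance: 1


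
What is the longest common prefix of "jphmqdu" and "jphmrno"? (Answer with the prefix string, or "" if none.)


String 1: 'jphmqdu'
String 2: 'jphmrno'
Compare position by position:
pos 0: 'j' vs 'j' match
pos 1: 'p' vs 'p' match
pos 2: 'h' vs 'h' match
pos 3: 'm' vs 'm' match
pos 4: 'q' vs 'r' differ -> stop
Longest common prefix: "jphm" (length 4)


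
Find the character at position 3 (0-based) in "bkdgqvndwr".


Input string: 'bkdgqvndwr'
Operation: get character at index 3
Index mapping: s[0]='b', s[1]='k', s[2]='d', s[3]='g'
Result: 'g'


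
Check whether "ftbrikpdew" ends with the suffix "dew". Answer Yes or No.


Input string: 'ftbrikpdew'
Suffix to check: 'dew'
Last 3 characters of input: 'dew'
Match: True
Result: Yes


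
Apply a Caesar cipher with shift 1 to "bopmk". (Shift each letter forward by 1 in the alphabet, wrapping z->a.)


Input: 'bopmk', shift = 1
Operation: for each letter, (position + 1) mod 26
Mapping: 'b'(1+1=2)->'c', 'o'(14+1=15)->'p', 'p'(15+1=16)->'q', 'm'(12+1=13)->'n', 'k'(10+1=11)->'l'
Result: cpqnl


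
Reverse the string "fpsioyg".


Input string: 'fpsioyg'
Operation: reverse character order
Original order: 'f' -> 'p' -> 's' -> 'i' -> 'o' -> 'y' -> 'g'
Reversed order: 'g' -> 'y' -> 'o' -> 'i' -> 's' -> 'p' -> 'f'
Result: gyoispf


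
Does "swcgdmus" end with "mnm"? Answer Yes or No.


Input string: 'swcgdmus'
Suffix to check: 'mnm'
Last 3 characters of input: 'mus'
Match: False
Result: No


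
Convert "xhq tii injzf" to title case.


Input string: 'xhq tii injzf'
Operation: capitalize first letter of each word
Word transformations: 'xhq'->'Xhq', 'tii'->'Tii', 'injzf'->'Injzf'
Result: Xhq Tii Injzf


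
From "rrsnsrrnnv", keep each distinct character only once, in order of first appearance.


Input: 'rrsnsrrnnv'
Operation: keep first occurrence of each character
Scan: s[0]='r' new -> keep; s[1]='r' seen -> skip; s[2]='s' new -> keep; s[3]='n' new -> keep; s[4]='s' seen -> skip; s[5]='r' seen -> skip; s[6]='r' seen -> skip; s[7]='n' seen -> skip; s[8]='n' seen -> skip; s[9]='v' new -> keep
Result: rsnv


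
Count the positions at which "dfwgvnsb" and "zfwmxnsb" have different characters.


String 1: 'dfwgvnsb'
String 2: 'zfwmxnsb'
Compare each position: pos 0: 'd'!='z', pos 1: 'f'=='f', pos 2: 'w'=='w', pos 3: 'g'!='m', pos 4: 'v'!='x', pos 5: 'n'=='n', pos 6: 's'=='s', pos 7: 'b'=='b'
Differing positions: 3
Hamming distance: 3


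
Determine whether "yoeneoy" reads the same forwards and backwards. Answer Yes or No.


Input string: 'yoeneoy'
Reversed: 'yoeneoy'
Compare pairs: s[0]='y' vs s[6]='y' (match), s[1]='o' vs s[5]='o' (match), s[2]='e' vs s[4]='e' (match)
Palindrome: Yes


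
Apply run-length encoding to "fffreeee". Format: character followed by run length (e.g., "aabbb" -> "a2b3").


Input: 'fffreeee'
Operation: identify consecutive runs
Runs: 'fff' -> f3, 'r' -> r1, 'eeee' -> e4
Encoded: f3r1e4


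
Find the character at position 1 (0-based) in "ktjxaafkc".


Input string: 'ktjxaafkc'
Operation: get character at index 1
Index mapping: s[0]='k', s[1]='t'
Result: 't'


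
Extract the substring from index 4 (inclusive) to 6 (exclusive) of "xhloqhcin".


Input string: 'xhloqhcin'
Operation: slice [4:6]
Extract characters: s[4]='q', s[5]='h'
Result: qh


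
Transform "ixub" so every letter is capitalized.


Input string: 'ixub'
Operation: convert each letter to uppercase
Mapping: 'i'->'I', 'x'->'X', 'u'->'U', 'b'->'B'
Result: IXUB


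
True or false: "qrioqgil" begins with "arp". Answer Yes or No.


Input string: 'qrioqgil'
Prefix to check: 'arp'
First 3 characters of input: 'qri'
Match: False
Result: No


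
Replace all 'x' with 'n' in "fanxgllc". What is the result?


Input string: 'fanxgllc'
Operation: replace 'x' with 'n'
Positions of 'x': 3
After replacement: fanngllc


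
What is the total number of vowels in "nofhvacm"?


Input string: 'nofhvacm'
Operation: count vowels (a, e, i, o, u)
Scan: s[0]='n', s[1]='o' (vowel), s[2]='f', s[3]='h', s[4]='v', s[5]='a' (vowel), s[6]='c', s[7]='m'
Vowels found: 2
Result: 2


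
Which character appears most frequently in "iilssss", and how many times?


Input: 'iilssss'
Operation: tally each character
Counts: 'i':2, 'l':1, 's':4
Maximum: 's' appears 4 times


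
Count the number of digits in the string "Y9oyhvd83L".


Input string: 'Y9oyhvd83L'
Operation: count digit characters (0-9)
Scan: 'Y', '9'(digit), 'o', 'y', 'h', 'v', 'd', '8'(digit), '3'(digit), 'L'
Digits found: 3
Result: 3


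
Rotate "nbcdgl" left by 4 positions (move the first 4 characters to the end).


Input: 'nbcdgl', shift = 4
Operation: split at index 4 and swap parts
Front part s[0:4] = 'nbcd'
Back part s[4:] = 'gl'
Rotated = back + front = 'gl' + 'nbcd'
Result: glnbcd


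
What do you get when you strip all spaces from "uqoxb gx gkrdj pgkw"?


Input string: 'uqoxb gx gkrdj pgkw'
Operation: remove all spaces
Words: 'uqoxb', 'gx', 'gkrdj', 'pgkw'
Join without spaces: uqoxbgxgkrdjpgkw


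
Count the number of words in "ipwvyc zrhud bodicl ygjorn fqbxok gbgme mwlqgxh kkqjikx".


Input string: 'ipwvyc zrhud bodicl ygjorn fqbxok gbgme mwlqgxh kkqjikx'
Operation: split by spaces
Words found: 'ipwvyc', 'zrhud', 'bodicl', 'ygjorn', 'fqbxok', 'gbgme', 'mwlqgxh', 'kkqjikx'
Word count: 8


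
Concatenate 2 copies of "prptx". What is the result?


Input string: 'prptx'
Operation: repeat 2 times
Concatenation: 'prptx' + 'prptx'
Result: prptxprptx


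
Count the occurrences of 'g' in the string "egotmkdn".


Input string: 'egotmkdn'
Target character: 'g'
Scan each position: s[1]='g'
Matches found at indices: 1
Total: 1


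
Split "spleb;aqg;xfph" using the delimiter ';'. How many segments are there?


Input string: 'spleb;aqg;xfph'
Delimiter: ';'
Split result: 'spleb', 'aqg', 'xfph'
Number of parts: 3


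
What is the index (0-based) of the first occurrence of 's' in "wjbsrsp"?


Input string: 'wjbsrsp'
Target: 's'
Scanning left to right: s[0]='w', s[1]='j', s[2]='b', s[3]='s'
First match at index: 3


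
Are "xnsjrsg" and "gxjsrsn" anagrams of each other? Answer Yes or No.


String 1: 'xnsjrsg' -> sorted: 'gjnrssx'
String 2: 'gxjsrsn' -> sorted: 'gjnrssx'
Compare sorted forms: 'gjnrssx' == 'gjnrssx'
Anagram: Yes


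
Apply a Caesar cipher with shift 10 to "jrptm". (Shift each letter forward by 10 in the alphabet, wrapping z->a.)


Input: 'jrptm', shift = 10
Operation: for each letter, (position + 10) mod 26
Mapping: 'j'(9+10=19)->'t', 'r'(17+10=27, 27 mod 26=1)->'b', 'p'(15+10=25)->'z', 't'(19+10=29, 29 mod 26=3)->'d', 'm'(12+10=22)->'w'
Result: tbzdw


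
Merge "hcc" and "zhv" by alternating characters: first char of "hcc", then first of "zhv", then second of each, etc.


String 1: 'hcc'
String 2: 'zhv'
Operation: alternate characters
Pairs: 'h'+'z', 'c'+'h', 'c'+'v'
Result: hzchcv


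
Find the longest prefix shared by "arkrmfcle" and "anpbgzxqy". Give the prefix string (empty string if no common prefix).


String 1: 'arkrmfcle'
String 2: 'anpbgzxqy'
Compare position by position:
pos 0: 'a' vs 'a' match
pos 1: 'r' vs 'n' differ -> stop
Longest common prefix: "a" (length 1)


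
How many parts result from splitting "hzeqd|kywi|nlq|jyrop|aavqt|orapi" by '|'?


Input string: 'hzeqd|kywi|nlq|jyrop|aavqt|orapi'
Delimiter: '|'
Split result: 'hzeqd', 'kywi', 'nlq', 'jyrop', 'aavqt', 'orapi'
Number of parts: 6


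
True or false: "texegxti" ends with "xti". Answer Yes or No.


Input string: 'texegxti'
Suffix to check: 'xti'
Last 3 characters of input: 'xti'
Match: True
Result: Yes


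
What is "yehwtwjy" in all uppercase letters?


Input string: 'yehwtwjy'
Operation: convert each letter to uppercase
Mapping: 'y'->'Y', 'e'->'E', 'h'->'H', 'w'->'W', 't'->'T', 'w'->'W', 'j'->'J', 'y'->'Y'
Result: YEHWTWJY


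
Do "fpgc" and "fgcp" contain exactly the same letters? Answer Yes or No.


String 1: 'fpgc' -> sorted: 'cfgp'
String 2: 'fgcp' -> sorted: 'cfgp'
Compare sorted forms: 'cfgp' == 'cfgp'
Anagram: Yes


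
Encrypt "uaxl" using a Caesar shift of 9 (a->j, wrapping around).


Input: 'uaxl', shift = 9
Operation: for each letter, (position + 9) mod 26
Mapping: 'u'(20+9=29, 29 mod 26=3)->'d', 'a'(0+9=9)->'j', 'x'(23+9=32, 32 mod 26=6)->'g', 'l'(11+9=20)->'u'
Result: djgu


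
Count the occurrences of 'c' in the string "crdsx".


Input string: 'crdsx'
Target character: 'c'
Scan each position: s[0]='c'
Matches found at indices: 0
Total: 1


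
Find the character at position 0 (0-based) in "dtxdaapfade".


Input string: 'dtxdaapfade'
Operation: get character at index 0
Index mapping: s[0]='d'
Result: 'd'


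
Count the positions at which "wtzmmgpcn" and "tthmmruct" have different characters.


String 1: 'wtzmmgpcn'
String 2: 'tthmmruct'
Compare each position: pos 0: 'w'!='t', pos 1: 't'=='t', pos 2: 'z'!='h', pos 3: 'm'=='m', pos 4: 'm'=='m', pos 5: 'g'!='r', pos 6: 'p'!='u', pos 7: 'c'=='c', pos 8: 'n'!='t'
Differing positions: 5
Hamming distance: 5


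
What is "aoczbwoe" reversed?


Input string: 'aoczbwoe'
Operation: reverse character order
Original order: 'a' -> 'o' -> 'c' -> 'z' -> 'b' -> 'w' -> 'o' -> 'e'
Reversed order: 'e' -> 'o' -> 'w' -> 'b' -> 'z' -> 'c' -> 'o' -> 'a'
Result: eowbzcoa


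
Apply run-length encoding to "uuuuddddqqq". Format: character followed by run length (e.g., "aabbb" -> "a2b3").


Input: 'uuuuddddqqq'
Operation: identify consecutive runs
Runs: 'uuuu' -> u4, 'dddd' -> d4, 'qqq' -> q3
Encoded: u4d4q3


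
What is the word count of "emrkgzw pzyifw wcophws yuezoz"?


Input string: 'emrkgzw pzyifw wcophws yuezoz'
Operation: split by spaces
Words found: 'emrkgzw', 'pzyifw', 'wcophws', 'yuezoz'
Word count: 4


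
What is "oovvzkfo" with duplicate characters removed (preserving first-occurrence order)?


Input: 'oovvzkfo'
Operation: keep first occurrence of each character
Scan: s[0]='o' new -> keep; s[1]='o' seen -> skip; s[2]='v' new -> keep; s[3]='v' seen -> skip; s[4]='z' new -> keep; s[5]='k' new -> keep; s[6]='f' new -> keep; s[7]='o' seen -> skip
Result: ovzkf


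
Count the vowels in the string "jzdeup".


Input string: 'jzdeup'
Operation: count vowels (a, e, i, o, u)
Scan: s[0]='j', s[1]='z', s[2]='d', s[3]='e' (vowel), s[4]='u' (vowel), s[5]='p'
Vowels found: 2
Result: 2


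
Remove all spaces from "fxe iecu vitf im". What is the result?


Input string: 'fxe iecu vitf im'
Operation: remove all spaces
Words: 'fxe', 'iecu', 'vitf', 'im'
Join without spaces: fxeiecuvitfim


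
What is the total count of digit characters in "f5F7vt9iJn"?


Input string: 'f5F7vt9iJn'
Operation: count digit characters (0-9)
Scan: 'f', '5'(digit), 'F', '7'(digit), 'v', 't', '9'(digit), 'i', 'J', 'n'
Digits found: 3
Result: 3


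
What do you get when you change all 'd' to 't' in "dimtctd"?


Input string: 'dimtctd'
Operation: replace 'd' with 't'
Positions of 'd': 0, 6
After replacement: timtctt


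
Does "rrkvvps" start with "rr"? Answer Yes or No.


Input string: 'rrkvvps'
Prefix to check: 'rr'
First 2 characters of input: 'rr'
Match: True
Result: Yes


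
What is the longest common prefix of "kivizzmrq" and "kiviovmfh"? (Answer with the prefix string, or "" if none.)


String 1: 'kivizzmrq'
String 2: 'kiviovmfh'
Compare position by position:
pos 0: 'k' vs 'k' match
pos 1: 'i' vs 'i' match
pos 2: 'v' vs 'v' match
pos 3: 'i' vs 'i' match
pos 4: 'z' vs 'o' differ -> stop
Longest common prefix: "kivi" (length 4)


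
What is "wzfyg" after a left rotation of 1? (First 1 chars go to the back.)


Input: 'wzfyg', shift = 1
Operation: split at index 1 and swap parts
Front part s[0:1] = 'w'
Back part s[1:] = 'zfyg'
Rotated = back + front = 'zfyg' + 'w'
Result: zfygw


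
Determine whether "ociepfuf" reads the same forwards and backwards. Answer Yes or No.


Input string: 'ociepfuf'
Reversed: 'fufpeico'
Compare pairs: s[0]='o' vs s[7]='f' (mismatch), s[1]='c' vs s[6]='u' (mismatch), s[2]='i' vs s[5]='f' (mismatch), s[3]='e' vs s[4]='p' (mismatch)
Palindrome: No


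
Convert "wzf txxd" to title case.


Input string: 'wzf txxd'
Operation: capitalize first letter of each word
Word transformations: 'wzf'->'Wzf', 'txxd'->'Txxd'
Result: Wzf Txxd


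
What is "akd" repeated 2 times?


Input string: 'akd'
Operation: repeat 2 times
Concatenation: 'akd' + 'akd'
Result: akdakd


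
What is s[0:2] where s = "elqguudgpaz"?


Input string: 'elqguudgpaz'
Operation: slice [0:2]
Extract characters: s[0]='e', s[1]='l'
Result: el


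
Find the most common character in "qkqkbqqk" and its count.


Input: 'qkqkbqqk'
Operation: tally each character
Counts: 'b':1, 'k':3, 'q':4
Maximum: 'q' appears 4 times


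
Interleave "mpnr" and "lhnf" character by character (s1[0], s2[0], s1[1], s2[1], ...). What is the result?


String 1: 'mpnr'
String 2: 'lhnf'
Operation: alternate characters
Pairs: 'm'+'l', 'p'+'h', 'n'+'n', 'r'+'f'
Result: mlphnnrf


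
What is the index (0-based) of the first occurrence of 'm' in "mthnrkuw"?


Input string: 'mthnrkuw'
Target: 'm'
Scanning left to right: s[0]='m'
First match at index: 0


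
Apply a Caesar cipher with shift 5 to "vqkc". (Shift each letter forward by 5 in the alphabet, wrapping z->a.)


Input: 'vqkc', shift = 5
Operation: for each letter, (position + 5) mod 26
Mapping: 'v'(21+5=26, 26 mod 26=0)->'a', 'q'(16+5=21)->'v', 'k'(10+5=15)->'p', 'c'(2+5=7)->'h'
Result: avph


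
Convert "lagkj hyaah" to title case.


Input string: 'lagkj hyaah'
Operation: capitalize first letter of each word
Word transformations: 'lagkj'->'Lagkj', 'hyaah'->'Hyaah'
Result: Lagkj Hyaah


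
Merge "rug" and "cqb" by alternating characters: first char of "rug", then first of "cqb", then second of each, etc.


String 1: 'rug'
String 2: 'cqb'
Operation: alternate characters
Pairs: 'r'+'c', 'u'+'q', 'g'+'b'
Result: rcuqgb


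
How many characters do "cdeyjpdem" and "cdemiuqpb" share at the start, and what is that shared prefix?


String 1: 'cdeyjpdem'
String 2: 'cdemiuqpb'
Compare position by position:
pos 0: 'c' vs 'c' match
pos 1: 'd' vs 'd' match
pos 2: 'e' vs 'e' match
pos 3: 'y' vs 'm' differ -> stop
Longest common prefix: "cde" (length 3)


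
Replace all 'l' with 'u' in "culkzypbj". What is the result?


Input string: 'culkzypbj'
Operation: replace 'l' with 'u'
Positions of 'l': 2
After replacement: cuukzypbj


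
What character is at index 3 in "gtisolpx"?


Input string: 'gtisolpx'
Operation: get character at index 3
Index mapping: s[0]='g', s[1]='t', s[2]='i', s[3]='s'
Result: 's'


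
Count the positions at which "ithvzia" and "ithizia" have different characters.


String 1: 'ithvzia'
String 2: 'ithizia'
Compare each position: pos 0: 'i'=='i', pos 1: 't'=='t', pos 2: 'h'=='h', pos 3: 'v'!='i', pos 4: 'z'=='z', pos 5: 'i'=='i', pos 6: 'a'=='a'
Differing positions: 1
Hamming distance: 1


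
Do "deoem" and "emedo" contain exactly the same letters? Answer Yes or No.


String 1: 'deoem' -> sorted: 'deemo'
String 2: 'emedo' -> sorted: 'deemo'
Compare sorted forms: 'deemo' == 'deemo'
Anagram: Yes


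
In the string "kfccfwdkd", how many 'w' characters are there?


Input string: 'kfccfwdkd'
Target character: 'w'
Scan each position: s[5]='w'
Matches found at indices: 5
Total: 1


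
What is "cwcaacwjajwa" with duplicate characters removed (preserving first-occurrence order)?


Input: 'cwcaacwjajwa'
Operation: keep first occurrence of each character
Scan: s[0]='c' new -> keep; s[1]='w' new -> keep; s[2]='c' seen -> skip; s[3]='a' new -> keep; s[4]='a' seen -> skip; s[5]='c' seen -> skip; s[6]='w' seen -> skip; s[7]='j' new -> keep; s[8]='a' seen -> skip; s[9]='j' seen -> skip; s[10]='w' seen -> skip; s[11]='a' seen -> skip
Result: cwaj


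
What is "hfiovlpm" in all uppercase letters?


Input string: 'hfiovlpm'
Operation: convert each letter to uppercase
Mapping: 'h'->'H', 'f'->'F', 'i'->'I', 'o'->'O', 'v'->'V', 'l'->'L', 'p'->'P', 'm'->'M'
Result: HFIOVLPM


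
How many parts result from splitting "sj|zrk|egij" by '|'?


Input string: 'sj|zrk|egij'
Delimiter: '|'
Split result: 'sj', 'zrk', 'egij'
Number of parts: 3


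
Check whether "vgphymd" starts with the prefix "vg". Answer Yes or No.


Input string: 'vgphymd'
Prefix to check: 'vg'
First 2 characters of input: 'vg'
Match: True
Result: Yes


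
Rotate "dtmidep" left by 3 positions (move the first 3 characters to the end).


Input: 'dtmidep', shift = 3
Operation: split at index 3 and swap parts
Front part s[0:3] = 'dtm'
Back part s[3:] = 'idep'
Rotated = back + front = 'idep' + 'dtm'
Result: idepdtm


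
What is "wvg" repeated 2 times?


Input string: 'wvg'
Operation: repeat 2 times
Concatenation: 'wvg' + 'wvg'
Result: wvgwvg


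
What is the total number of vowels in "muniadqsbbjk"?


Input string: 'muniadqsbbjk'
Operation: count vowels (a, e, i, o, u)
Scan: s[0]='m', s[1]='u' (vowel), s[2]='n', s[3]='i' (vowel), s[4]='a' (vowel), s[5]='d', s[6]='q', s[7]='s', s[8]='b', s[9]='b', s[10]='j', s[11]='k'
Vowels found: 3
Result: 3


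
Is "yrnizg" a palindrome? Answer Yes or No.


Input string: 'yrnizg'
Reversed: 'gzinry'
Compare pairs: s[0]='y' vs s[5]='g' (mismatch), s[1]='r' vs s[4]='z' (mismatch), s[2]='n' vs s[3]='i' (mismatch)
Palindrome: No


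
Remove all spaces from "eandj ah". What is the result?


Input string: 'eandj ah'
Operation: remove all spaces
Words: 'eandj', 'ah'
Join without spaces: eandjah


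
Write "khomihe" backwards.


Input string: 'khomihe'
Operation: reverse character order
Original order: 'k' -> 'h' -> 'o' -> 'm' -> 'i' -> 'h' -> 'e'
Reversed order: 'e' -> 'h' -> 'i' -> 'm' -> 'o' -> 'h' -> 'k'
Result: ehimohk


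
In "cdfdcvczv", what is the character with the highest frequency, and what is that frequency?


Input: 'cdfdcvczv'
Operation: tally each character
Counts: 'c':3, 'd':2, 'f':1, 'v':2, 'z':1
Maximum: 'c' appears 3 times


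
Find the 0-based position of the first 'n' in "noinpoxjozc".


Input string: 'noinpoxjozc'
Target: 'n'
Scanning left to right: s[0]='n'
First match at index: 0


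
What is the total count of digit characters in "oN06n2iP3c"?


Input string: 'oN06n2iP3c'
Operation: count digit characters (0-9)
Scan: 'o', 'N', '0'(digit), '6'(digit), 'n', '2'(digit), 'i', 'P', '3'(digit), 'c'
Digits found: 4
Result: 4


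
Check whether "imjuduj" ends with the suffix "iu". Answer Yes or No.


Input string: 'imjuduj'
Suffix to check: 'iu'
Last 2 characters of input: 'uj'
Match: False
Result: No


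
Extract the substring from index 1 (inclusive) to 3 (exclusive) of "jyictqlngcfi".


Input string: 'jyictqlngcfi'
Operation: slice [1:3]
Extract characters: s[1]='y', s[2]='i'
Result: yi


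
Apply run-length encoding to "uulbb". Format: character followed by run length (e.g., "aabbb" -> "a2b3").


Input: 'uulbb'
Operation: identify consecutive runs
Runs: 'uu' -> u2, 'l' -> l1, 'bb' -> b2
Encoded: u2l1b2


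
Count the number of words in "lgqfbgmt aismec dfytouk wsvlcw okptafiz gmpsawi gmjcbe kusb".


Input string: 'lgqfbgmt aismec dfytouk wsvlcw okptafiz gmpsawi gmjcbe kusb'
Operation: split by spaces
Words found: 'lgqfbgmt', 'aismec', 'dfytouk', 'wsvlcw', 'okptafiz', 'gmpsawi', 'gmjcbe', 'kusb'
Word count: 8


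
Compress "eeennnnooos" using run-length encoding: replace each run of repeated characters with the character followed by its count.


Input: 'eeennnnooos'
Operation: identify consecutive runs
Runs: 'eee' -> e3, 'nnnn' -> n4, 'ooo' -> o3, 's' -> s1
Encoded: e3n4o3s1


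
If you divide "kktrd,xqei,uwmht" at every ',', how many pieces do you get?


Input string: 'kktrd,xqei,uwmht'
Delimiter: ','
Split result: 'kktrd', 'xqei', 'uwmht'
Number of parts: 3


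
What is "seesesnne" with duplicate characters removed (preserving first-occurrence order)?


Input: 'seesesnne'
Operation: keep first occurrence of each character
Scan: s[0]='s' new -> keep; s[1]='e' new -> keep; s[2]='e' seen -> skip; s[3]='s' seen -> skip; s[4]='e' seen -> skip; s[5]='s' seen -> skip; s[6]='n' new -> keep; s[7]='n' seen -> skip; s[8]='e' seen -> skip
Result: sen


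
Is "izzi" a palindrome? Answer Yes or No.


Input string: 'izzi'
Reversed: 'izzi'
Compare pairs: s[0]='i' vs s[3]='i' (match), s[1]='z' vs s[2]='z' (match)
Palindrome: Yes


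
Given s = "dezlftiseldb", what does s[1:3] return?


Input string: 'dezlftiseldb'
Operation: slice [1:3]
Extract characters: s[1]='e', s[2]='z'
Result: ez


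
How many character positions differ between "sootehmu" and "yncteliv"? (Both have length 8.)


String 1: 'sootehmu'
String 2: 'yncteliv'
Compare each position: pos 0: 's'!='y', pos 1: 'o'!='n', pos 2: 'o'!='c', pos 3: 't'=='t', pos 4: 'e'=='e', pos 5: 'h'!='l', pos 6: 'm'!='i', pos 7: 'u'!='v'
Differing positions: 6
Hamming distance: 6


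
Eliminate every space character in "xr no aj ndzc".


Input string: 'xr no aj ndzc'
Operation: remove all spaces
Words: 'xr', 'no', 'aj', 'ndzc'
Join without spaces: xrnoajndzc


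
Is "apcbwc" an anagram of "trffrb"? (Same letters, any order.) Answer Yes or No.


String 1: 'trffrb' -> sorted: 'bffrrt'
String 2: 'apcbwc' -> sorted: 'abccpw'
Compare sorted forms: 'bffrrt' != 'abccpw'
Anagram: No


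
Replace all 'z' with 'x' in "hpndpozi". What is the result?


Input string: 'hpndpozi'
Operation: replace 'z' with 'x'
Positions of 'z': 6
After replacement: hpndpoxi


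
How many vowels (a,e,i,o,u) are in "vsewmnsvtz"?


Input string: 'vsewmnsvtz'
Operation: count vowels (a, e, i, o, u)
Scan: s[0]='v', s[1]='s', s[2]='e' (vowel), s[3]='w', s[4]='m', s[5]='n', s[6]='s', s[7]='v', s[8]='t', s[9]='z'
Vowels found: 1
Result: 1


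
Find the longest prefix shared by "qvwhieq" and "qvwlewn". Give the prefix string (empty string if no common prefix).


String 1: 'qvwhieq'
String 2: 'qvwlewn'
Compare position by position:
pos 0: 'q' vs 'q' match
pos 1: 'v' vs 'v' match
pos 2: 'w' vs 'w' match
pos 3: 'h' vs 'l' differ -> stop
Longest common prefix: "qvw" (length 3)


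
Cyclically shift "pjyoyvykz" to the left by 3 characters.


Input: 'pjyoyvykz', shift = 3
Operation: split at index 3 and swap parts
Front part s[0:3] = 'pjy'
Back part s[3:] = 'oyvykz'
Rotated = back + front = 'oyvykz' + 'pjy'
Result: oyvykzpjy


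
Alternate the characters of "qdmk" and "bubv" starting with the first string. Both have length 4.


String 1: 'qdmk'
String 2: 'bubv'
Operation: alternate characters
Pairs: 'q'+'b', 'd'+'u', 'm'+'b', 'k'+'v'
Result: qbdumbkv


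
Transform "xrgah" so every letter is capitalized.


Input string: 'xrgah'
Operation: convert each letter to uppercase
Mapping: 'x'->'X', 'r'->'R', 'g'->'G', 'a'->'A', 'h'->'H'
Result: XRGAH


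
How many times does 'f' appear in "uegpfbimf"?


Input string: 'uegpfbimf'
Target character: 'f'
Scan each position: s[4]='f', s[8]='f'
Matches found at indices: 4, 8
Total: 2


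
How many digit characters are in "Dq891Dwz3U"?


Input string: 'Dq891Dwz3U'
Operation: count digit characters (0-9)
Scan: 'D', 'q', '8'(digit), '9'(digit), '1'(digit), 'D', 'w', 'z', '3'(digit), 'U'
Digits found: 4
Result: 4


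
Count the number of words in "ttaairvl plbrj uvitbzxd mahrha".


Input string: 'ttaairvl plbrj uvitbzxd mahrha'
Operation: split by spaces
Words found: 'ttaairvl', 'plbrj', 'uvitbzxd', 'mahrha'
Word count: 4


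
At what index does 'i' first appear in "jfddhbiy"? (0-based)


Input string: 'jfddhbiy'
Target: 'i'
Scanning left to right: s[0]='j', s[1]='f', s[2]='d', s[3]='d', s[4]='h', s[5]='b', s[6]='i'
First match at index: 6


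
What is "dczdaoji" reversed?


Input string: 'dczdaoji'
Operation: reverse character order
Original order: 'd' -> 'c' -> 'z' -> 'd' -> 'a' -> 'o' -> 'j' -> 'i'
Reversed order: 'i' -> 'j' -> 'o' -> 'a' -> 'd' -> 'z' -> 'c' -> 'd'
Result: ijoadzcd


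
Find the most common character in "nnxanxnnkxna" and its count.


Input: 'nnxanxnnkxna'
Operation: tally each character
Counts: 'a':2, 'k':1, 'n':6, 'x':3
Maximum: 'n' appears 6 times


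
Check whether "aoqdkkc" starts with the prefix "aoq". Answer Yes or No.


Input string: 'aoqdkkc'
Prefix to check: 'aoq'
First 3 characters of input: 'aoq'
Match: True
Result: Yes


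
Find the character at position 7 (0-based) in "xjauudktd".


Input string: 'xjauudktd'
Operation: get character at index 7
Index mapping: s[0]='x', s[1]='j', s[2]='a', s[3]='u', s[4]='u', s[5]='d', s[6]='k', s[7]='t'
Result: 't'


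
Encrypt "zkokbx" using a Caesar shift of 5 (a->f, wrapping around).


Input: 'zkokbx', shift = 5
Operation: for each letter, (position + 5) mod 26
Mapping: 'z'(25+5=30, 30 mod 26=4)->'e', 'k'(10+5=15)->'p', 'o'(14+5=19)->'t', 'k'(10+5=15)->'p', 'b'(1+5=6)->'g', 'x'(23+5=28, 28 mod 26=2)->'c'
Result: eptpgc


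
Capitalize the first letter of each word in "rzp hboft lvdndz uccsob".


Input string: 'rzp hboft lvdndz uccsob'
Operation: capitalize first letter of each word
Word transformations: 'rzp'->'Rzp', 'hboft'->'Hboft', 'lvdndz'->'Lvdndz', 'uccsob'->'Uccsob'
Result: Rzp Hboft Lvdndz Uccsob


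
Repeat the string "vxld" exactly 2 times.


Input string: 'vxld'
Operation: repeat 2 times
Concatenation: 'vxld' + 'vxld'
Result: vxldvxld


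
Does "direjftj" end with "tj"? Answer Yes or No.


Input string: 'direjftj'
Suffix to check: 'tj'
Last 2 characters of input: 'tj'
Match: True
Result: Yes


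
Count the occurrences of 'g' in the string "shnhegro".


Input string: 'shnhegro'
Target character: 'g'
Scan each position: s[5]='g'
Matches found at indices: 5
Total: 1


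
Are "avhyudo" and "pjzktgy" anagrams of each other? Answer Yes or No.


String 1: 'avhyudo' -> sorted: 'adhouvy'
String 2: 'pjzktgy' -> sorted: 'gjkptyz'
Compare sorted forms: 'adhouvy' != 'gjkptyz'
Anagram: No


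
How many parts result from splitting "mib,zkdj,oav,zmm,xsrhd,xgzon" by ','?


Input string: 'mib,zkdj,oav,zmm,xsrhd,xgzon'
Delimiter: ','
Split result: 'mib', 'zkdj', 'oav', 'zmm', 'xsrhd', 'xgzon'
Number of parts: 6


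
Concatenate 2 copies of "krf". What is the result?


Input string: 'krf'
Operation: repeat 2 times
Concatenation: 'krf' + 'krf'
Result: krfkrf


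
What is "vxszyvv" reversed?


Input string: 'vxszyvv'
Operation: reverse character order
Original order: 'v' -> 'x' -> 's' -> 'z' -> 'y' -> 'v' -> 'v'
Reversed order: 'v' -> 'v' -> 'y' -> 'z' -> 's' -> 'x' -> 'v'
Result: vvyzsxv


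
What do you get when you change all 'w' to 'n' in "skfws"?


Input string: 'skfws'
Operation: replace 'w' with 'n'
Positions of 'w': 3
After replacement: skfns


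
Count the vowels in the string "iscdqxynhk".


Input string: 'iscdqxynhk'
Operation: count vowels (a, e, i, o, u)
Scan: s[0]='i' (vowel), s[1]='s', s[2]='c', s[3]='d', s[4]='q', s[5]='x', s[6]='y', s[7]='n', s[8]='h', s[9]='k'
Vowels found: 1
Result: 1


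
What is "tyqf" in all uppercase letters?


Input string: 'tyqf'
Operation: convert each letter to uppercase
Mapping: 't'->'T', 'y'->'Y', 'q'->'Q', 'f'->'F'
Result: TYQF


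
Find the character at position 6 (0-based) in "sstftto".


Input string: 'sstftto'
Operation: get character at index 6
Index mapping: s[0]='s', s[1]='s', s[2]='t', s[3]='f', s[4]='t', s[5]='t', s[6]='o'
Result: 'o'


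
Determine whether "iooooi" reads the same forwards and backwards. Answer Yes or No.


Input string: 'iooooi'
Reversed: 'iooooi'
Compare pairs: s[0]='i' vs s[5]='i' (match), s[1]='o' vs s[4]='o' (match), s[2]='o' vs s[3]='o' (match)
Palindrome: Yes


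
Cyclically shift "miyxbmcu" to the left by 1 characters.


Input: 'miyxbmcu', shift = 1
Operation: split at index 1 and swap parts
Front part s[0:1] = 'm'
Back part s[1:] = 'iyxbmcu'
Rotated = back + front = 'iyxbmcu' + 'm'
Result: iyxbmcum


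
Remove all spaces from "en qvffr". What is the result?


Input string: 'en qvffr'
Operation: remove all spaces
Words: 'en', 'qvffr'
Join without spaces: enqvffr


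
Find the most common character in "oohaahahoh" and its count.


Input: 'oohaahahoh'
Operation: tally each character
Counts: 'a':3, 'h':4, 'o':3
Maximum: 'h' appears 4 times


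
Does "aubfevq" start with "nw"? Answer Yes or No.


Input string: 'aubfevq'
Prefix to check: 'nw'
First 2 characters of input: 'au'
Match: False
Result: No


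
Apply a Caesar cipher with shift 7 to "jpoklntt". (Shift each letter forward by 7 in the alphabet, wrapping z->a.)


Input: 'jpoklntt', shift = 7
Operation: for each letter, (position + 7) mod 26
Mapping: 'j'(9+7=16)->'q', 'p'(15+7=22)->'w', 'o'(14+7=21)->'v', 'k'(10+7=17)->'r', 'l'(11+7=18)->'s', 'n'(13+7=20)->'u', 't'(19+7=26, 26 mod 26=0)->'a', 't'(19+7=26, 26 mod 26=0)->'a'
Result: qwvrsuaa


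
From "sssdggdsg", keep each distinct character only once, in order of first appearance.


Input: 'sssdggdsg'
Operation: keep first occurrence of each character
Scan: s[0]='s' new -> keep; s[1]='s' seen -> skip; s[2]='s' seen -> skip; s[3]='d' new -> keep; s[4]='g' new -> keep; s[5]='g' seen -> skip; s[6]='d' seen -> skip; s[7]='s' seen -> skip; s[8]='g' seen -> skip
Result: sdg
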